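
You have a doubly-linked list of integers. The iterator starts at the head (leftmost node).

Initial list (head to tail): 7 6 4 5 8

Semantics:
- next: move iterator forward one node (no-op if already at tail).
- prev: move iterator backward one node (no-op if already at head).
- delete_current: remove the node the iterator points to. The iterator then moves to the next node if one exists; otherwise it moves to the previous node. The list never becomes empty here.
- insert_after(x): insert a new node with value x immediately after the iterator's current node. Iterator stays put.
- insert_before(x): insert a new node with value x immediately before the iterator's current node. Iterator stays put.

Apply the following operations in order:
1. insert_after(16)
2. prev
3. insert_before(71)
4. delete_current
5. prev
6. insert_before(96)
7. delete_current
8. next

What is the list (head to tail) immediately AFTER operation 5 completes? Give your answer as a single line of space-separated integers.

After 1 (insert_after(16)): list=[7, 16, 6, 4, 5, 8] cursor@7
After 2 (prev): list=[7, 16, 6, 4, 5, 8] cursor@7
After 3 (insert_before(71)): list=[71, 7, 16, 6, 4, 5, 8] cursor@7
After 4 (delete_current): list=[71, 16, 6, 4, 5, 8] cursor@16
After 5 (prev): list=[71, 16, 6, 4, 5, 8] cursor@71

Answer: 71 16 6 4 5 8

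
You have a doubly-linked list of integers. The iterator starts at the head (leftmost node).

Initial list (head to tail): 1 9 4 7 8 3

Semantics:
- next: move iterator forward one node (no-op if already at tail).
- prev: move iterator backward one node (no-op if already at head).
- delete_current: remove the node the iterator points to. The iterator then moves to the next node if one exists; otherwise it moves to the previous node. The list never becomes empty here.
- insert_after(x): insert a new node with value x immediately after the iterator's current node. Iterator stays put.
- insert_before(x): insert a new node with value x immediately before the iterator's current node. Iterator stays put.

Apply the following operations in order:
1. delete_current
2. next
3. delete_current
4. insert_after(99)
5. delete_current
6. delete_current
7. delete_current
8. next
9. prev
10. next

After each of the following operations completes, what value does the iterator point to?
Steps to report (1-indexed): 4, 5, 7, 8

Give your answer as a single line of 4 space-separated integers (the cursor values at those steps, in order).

Answer: 7 99 3 3

Derivation:
After 1 (delete_current): list=[9, 4, 7, 8, 3] cursor@9
After 2 (next): list=[9, 4, 7, 8, 3] cursor@4
After 3 (delete_current): list=[9, 7, 8, 3] cursor@7
After 4 (insert_after(99)): list=[9, 7, 99, 8, 3] cursor@7
After 5 (delete_current): list=[9, 99, 8, 3] cursor@99
After 6 (delete_current): list=[9, 8, 3] cursor@8
After 7 (delete_current): list=[9, 3] cursor@3
After 8 (next): list=[9, 3] cursor@3
After 9 (prev): list=[9, 3] cursor@9
After 10 (next): list=[9, 3] cursor@3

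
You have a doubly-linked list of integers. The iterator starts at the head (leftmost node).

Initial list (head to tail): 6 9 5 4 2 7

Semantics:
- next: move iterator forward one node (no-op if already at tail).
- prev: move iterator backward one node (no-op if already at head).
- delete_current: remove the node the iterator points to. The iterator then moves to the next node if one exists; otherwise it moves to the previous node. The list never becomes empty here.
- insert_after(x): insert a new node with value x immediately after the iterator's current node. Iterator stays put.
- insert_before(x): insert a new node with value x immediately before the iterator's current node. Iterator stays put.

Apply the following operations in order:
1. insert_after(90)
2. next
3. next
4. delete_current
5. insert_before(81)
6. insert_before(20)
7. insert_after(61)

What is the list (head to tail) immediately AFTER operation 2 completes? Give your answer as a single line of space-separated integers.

Answer: 6 90 9 5 4 2 7

Derivation:
After 1 (insert_after(90)): list=[6, 90, 9, 5, 4, 2, 7] cursor@6
After 2 (next): list=[6, 90, 9, 5, 4, 2, 7] cursor@90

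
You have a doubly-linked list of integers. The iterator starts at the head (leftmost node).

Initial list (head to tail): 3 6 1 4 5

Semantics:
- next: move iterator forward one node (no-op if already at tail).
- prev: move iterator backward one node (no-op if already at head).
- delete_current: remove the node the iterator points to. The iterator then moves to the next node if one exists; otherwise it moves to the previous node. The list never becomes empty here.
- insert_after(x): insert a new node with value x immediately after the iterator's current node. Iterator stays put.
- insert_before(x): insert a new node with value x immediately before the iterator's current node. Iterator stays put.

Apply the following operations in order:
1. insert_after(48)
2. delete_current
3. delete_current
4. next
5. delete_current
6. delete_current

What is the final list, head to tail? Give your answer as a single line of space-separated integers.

Answer: 6 5

Derivation:
After 1 (insert_after(48)): list=[3, 48, 6, 1, 4, 5] cursor@3
After 2 (delete_current): list=[48, 6, 1, 4, 5] cursor@48
After 3 (delete_current): list=[6, 1, 4, 5] cursor@6
After 4 (next): list=[6, 1, 4, 5] cursor@1
After 5 (delete_current): list=[6, 4, 5] cursor@4
After 6 (delete_current): list=[6, 5] cursor@5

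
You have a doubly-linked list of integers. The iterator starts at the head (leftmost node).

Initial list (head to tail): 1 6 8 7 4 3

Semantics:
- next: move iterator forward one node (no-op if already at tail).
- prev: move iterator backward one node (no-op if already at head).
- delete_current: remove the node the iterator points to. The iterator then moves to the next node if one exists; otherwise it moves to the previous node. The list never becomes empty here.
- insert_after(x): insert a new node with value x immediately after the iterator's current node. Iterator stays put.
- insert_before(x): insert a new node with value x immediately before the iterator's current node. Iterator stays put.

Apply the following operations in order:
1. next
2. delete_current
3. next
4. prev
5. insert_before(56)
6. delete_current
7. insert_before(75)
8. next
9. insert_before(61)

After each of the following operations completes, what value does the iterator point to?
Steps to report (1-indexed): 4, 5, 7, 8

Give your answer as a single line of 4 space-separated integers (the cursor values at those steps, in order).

Answer: 8 8 7 4

Derivation:
After 1 (next): list=[1, 6, 8, 7, 4, 3] cursor@6
After 2 (delete_current): list=[1, 8, 7, 4, 3] cursor@8
After 3 (next): list=[1, 8, 7, 4, 3] cursor@7
After 4 (prev): list=[1, 8, 7, 4, 3] cursor@8
After 5 (insert_before(56)): list=[1, 56, 8, 7, 4, 3] cursor@8
After 6 (delete_current): list=[1, 56, 7, 4, 3] cursor@7
After 7 (insert_before(75)): list=[1, 56, 75, 7, 4, 3] cursor@7
After 8 (next): list=[1, 56, 75, 7, 4, 3] cursor@4
After 9 (insert_before(61)): list=[1, 56, 75, 7, 61, 4, 3] cursor@4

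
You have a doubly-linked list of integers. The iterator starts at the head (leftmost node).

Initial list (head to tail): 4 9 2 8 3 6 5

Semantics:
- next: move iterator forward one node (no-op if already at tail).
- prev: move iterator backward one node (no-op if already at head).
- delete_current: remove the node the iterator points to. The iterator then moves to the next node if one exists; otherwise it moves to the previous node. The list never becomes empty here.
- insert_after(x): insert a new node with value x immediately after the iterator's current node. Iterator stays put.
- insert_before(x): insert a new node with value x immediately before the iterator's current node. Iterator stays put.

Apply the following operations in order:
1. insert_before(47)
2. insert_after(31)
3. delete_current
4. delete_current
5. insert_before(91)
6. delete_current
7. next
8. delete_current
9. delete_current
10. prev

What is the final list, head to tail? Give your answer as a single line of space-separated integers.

After 1 (insert_before(47)): list=[47, 4, 9, 2, 8, 3, 6, 5] cursor@4
After 2 (insert_after(31)): list=[47, 4, 31, 9, 2, 8, 3, 6, 5] cursor@4
After 3 (delete_current): list=[47, 31, 9, 2, 8, 3, 6, 5] cursor@31
After 4 (delete_current): list=[47, 9, 2, 8, 3, 6, 5] cursor@9
After 5 (insert_before(91)): list=[47, 91, 9, 2, 8, 3, 6, 5] cursor@9
After 6 (delete_current): list=[47, 91, 2, 8, 3, 6, 5] cursor@2
After 7 (next): list=[47, 91, 2, 8, 3, 6, 5] cursor@8
After 8 (delete_current): list=[47, 91, 2, 3, 6, 5] cursor@3
After 9 (delete_current): list=[47, 91, 2, 6, 5] cursor@6
After 10 (prev): list=[47, 91, 2, 6, 5] cursor@2

Answer: 47 91 2 6 5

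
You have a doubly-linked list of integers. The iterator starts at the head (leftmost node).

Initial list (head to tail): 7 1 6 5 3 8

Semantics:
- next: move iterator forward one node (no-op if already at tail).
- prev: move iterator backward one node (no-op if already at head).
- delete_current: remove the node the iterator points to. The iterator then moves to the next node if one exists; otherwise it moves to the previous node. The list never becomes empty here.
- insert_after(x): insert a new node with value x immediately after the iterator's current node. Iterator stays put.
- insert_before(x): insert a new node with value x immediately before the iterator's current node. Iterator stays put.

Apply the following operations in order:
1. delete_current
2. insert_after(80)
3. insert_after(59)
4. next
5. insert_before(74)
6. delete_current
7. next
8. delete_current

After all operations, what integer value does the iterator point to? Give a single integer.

After 1 (delete_current): list=[1, 6, 5, 3, 8] cursor@1
After 2 (insert_after(80)): list=[1, 80, 6, 5, 3, 8] cursor@1
After 3 (insert_after(59)): list=[1, 59, 80, 6, 5, 3, 8] cursor@1
After 4 (next): list=[1, 59, 80, 6, 5, 3, 8] cursor@59
After 5 (insert_before(74)): list=[1, 74, 59, 80, 6, 5, 3, 8] cursor@59
After 6 (delete_current): list=[1, 74, 80, 6, 5, 3, 8] cursor@80
After 7 (next): list=[1, 74, 80, 6, 5, 3, 8] cursor@6
After 8 (delete_current): list=[1, 74, 80, 5, 3, 8] cursor@5

Answer: 5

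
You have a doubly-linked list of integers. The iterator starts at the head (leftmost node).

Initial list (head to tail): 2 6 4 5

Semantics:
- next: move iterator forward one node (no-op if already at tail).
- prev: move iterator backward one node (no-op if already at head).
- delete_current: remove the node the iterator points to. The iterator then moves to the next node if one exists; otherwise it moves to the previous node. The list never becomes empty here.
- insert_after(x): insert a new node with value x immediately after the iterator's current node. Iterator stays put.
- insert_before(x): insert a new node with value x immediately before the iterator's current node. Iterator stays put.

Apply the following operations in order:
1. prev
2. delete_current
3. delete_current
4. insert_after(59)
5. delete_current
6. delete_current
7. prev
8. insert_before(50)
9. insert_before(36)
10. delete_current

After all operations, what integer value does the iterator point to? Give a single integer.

After 1 (prev): list=[2, 6, 4, 5] cursor@2
After 2 (delete_current): list=[6, 4, 5] cursor@6
After 3 (delete_current): list=[4, 5] cursor@4
After 4 (insert_after(59)): list=[4, 59, 5] cursor@4
After 5 (delete_current): list=[59, 5] cursor@59
After 6 (delete_current): list=[5] cursor@5
After 7 (prev): list=[5] cursor@5
After 8 (insert_before(50)): list=[50, 5] cursor@5
After 9 (insert_before(36)): list=[50, 36, 5] cursor@5
After 10 (delete_current): list=[50, 36] cursor@36

Answer: 36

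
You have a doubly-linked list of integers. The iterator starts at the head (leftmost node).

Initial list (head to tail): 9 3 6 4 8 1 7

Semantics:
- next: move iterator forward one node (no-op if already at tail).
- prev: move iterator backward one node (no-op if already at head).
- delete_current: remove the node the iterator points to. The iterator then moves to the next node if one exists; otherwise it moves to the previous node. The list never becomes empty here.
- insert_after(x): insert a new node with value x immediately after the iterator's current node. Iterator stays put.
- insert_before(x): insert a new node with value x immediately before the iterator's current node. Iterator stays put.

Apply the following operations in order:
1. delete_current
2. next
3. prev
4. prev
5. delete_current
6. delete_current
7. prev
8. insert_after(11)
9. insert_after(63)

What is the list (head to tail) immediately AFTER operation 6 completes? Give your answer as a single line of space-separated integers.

After 1 (delete_current): list=[3, 6, 4, 8, 1, 7] cursor@3
After 2 (next): list=[3, 6, 4, 8, 1, 7] cursor@6
After 3 (prev): list=[3, 6, 4, 8, 1, 7] cursor@3
After 4 (prev): list=[3, 6, 4, 8, 1, 7] cursor@3
After 5 (delete_current): list=[6, 4, 8, 1, 7] cursor@6
After 6 (delete_current): list=[4, 8, 1, 7] cursor@4

Answer: 4 8 1 7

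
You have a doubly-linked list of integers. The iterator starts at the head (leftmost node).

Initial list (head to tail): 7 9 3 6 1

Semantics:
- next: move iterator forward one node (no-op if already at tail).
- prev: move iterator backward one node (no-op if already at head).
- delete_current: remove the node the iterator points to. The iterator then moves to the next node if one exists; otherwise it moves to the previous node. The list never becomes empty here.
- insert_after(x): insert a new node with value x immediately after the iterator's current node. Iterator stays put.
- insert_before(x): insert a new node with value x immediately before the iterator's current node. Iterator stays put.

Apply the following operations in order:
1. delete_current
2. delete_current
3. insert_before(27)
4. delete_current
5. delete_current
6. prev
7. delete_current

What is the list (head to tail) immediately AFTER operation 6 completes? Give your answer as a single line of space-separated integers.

After 1 (delete_current): list=[9, 3, 6, 1] cursor@9
After 2 (delete_current): list=[3, 6, 1] cursor@3
After 3 (insert_before(27)): list=[27, 3, 6, 1] cursor@3
After 4 (delete_current): list=[27, 6, 1] cursor@6
After 5 (delete_current): list=[27, 1] cursor@1
After 6 (prev): list=[27, 1] cursor@27

Answer: 27 1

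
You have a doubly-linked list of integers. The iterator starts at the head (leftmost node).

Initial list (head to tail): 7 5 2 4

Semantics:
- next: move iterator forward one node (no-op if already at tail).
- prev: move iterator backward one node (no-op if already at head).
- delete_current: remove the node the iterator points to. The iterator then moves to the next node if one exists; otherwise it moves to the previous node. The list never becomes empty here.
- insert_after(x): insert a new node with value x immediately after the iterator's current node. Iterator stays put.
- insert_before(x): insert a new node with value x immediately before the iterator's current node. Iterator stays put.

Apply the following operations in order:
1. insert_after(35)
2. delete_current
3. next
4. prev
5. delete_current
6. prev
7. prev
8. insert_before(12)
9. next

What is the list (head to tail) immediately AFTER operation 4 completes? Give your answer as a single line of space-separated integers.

Answer: 35 5 2 4

Derivation:
After 1 (insert_after(35)): list=[7, 35, 5, 2, 4] cursor@7
After 2 (delete_current): list=[35, 5, 2, 4] cursor@35
After 3 (next): list=[35, 5, 2, 4] cursor@5
After 4 (prev): list=[35, 5, 2, 4] cursor@35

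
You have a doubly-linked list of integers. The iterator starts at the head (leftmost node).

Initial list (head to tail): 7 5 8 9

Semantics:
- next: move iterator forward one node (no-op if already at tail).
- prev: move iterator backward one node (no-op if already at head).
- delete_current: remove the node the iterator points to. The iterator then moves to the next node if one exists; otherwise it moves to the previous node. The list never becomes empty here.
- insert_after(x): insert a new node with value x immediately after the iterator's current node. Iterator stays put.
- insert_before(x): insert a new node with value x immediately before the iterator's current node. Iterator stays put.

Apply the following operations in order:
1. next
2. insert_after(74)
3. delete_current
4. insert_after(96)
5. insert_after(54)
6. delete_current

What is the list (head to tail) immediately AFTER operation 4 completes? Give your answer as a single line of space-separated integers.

Answer: 7 74 96 8 9

Derivation:
After 1 (next): list=[7, 5, 8, 9] cursor@5
After 2 (insert_after(74)): list=[7, 5, 74, 8, 9] cursor@5
After 3 (delete_current): list=[7, 74, 8, 9] cursor@74
After 4 (insert_after(96)): list=[7, 74, 96, 8, 9] cursor@74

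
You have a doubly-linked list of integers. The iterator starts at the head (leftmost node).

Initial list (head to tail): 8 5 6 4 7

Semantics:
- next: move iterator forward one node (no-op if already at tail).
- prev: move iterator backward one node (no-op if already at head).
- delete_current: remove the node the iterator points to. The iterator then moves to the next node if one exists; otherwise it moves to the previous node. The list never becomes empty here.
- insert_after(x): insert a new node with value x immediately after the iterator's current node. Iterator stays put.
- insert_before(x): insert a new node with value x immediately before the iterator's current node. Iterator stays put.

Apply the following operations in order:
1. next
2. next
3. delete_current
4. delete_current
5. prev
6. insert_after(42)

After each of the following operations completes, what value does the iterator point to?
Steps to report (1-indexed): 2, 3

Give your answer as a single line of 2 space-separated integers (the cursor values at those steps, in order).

Answer: 6 4

Derivation:
After 1 (next): list=[8, 5, 6, 4, 7] cursor@5
After 2 (next): list=[8, 5, 6, 4, 7] cursor@6
After 3 (delete_current): list=[8, 5, 4, 7] cursor@4
After 4 (delete_current): list=[8, 5, 7] cursor@7
After 5 (prev): list=[8, 5, 7] cursor@5
After 6 (insert_after(42)): list=[8, 5, 42, 7] cursor@5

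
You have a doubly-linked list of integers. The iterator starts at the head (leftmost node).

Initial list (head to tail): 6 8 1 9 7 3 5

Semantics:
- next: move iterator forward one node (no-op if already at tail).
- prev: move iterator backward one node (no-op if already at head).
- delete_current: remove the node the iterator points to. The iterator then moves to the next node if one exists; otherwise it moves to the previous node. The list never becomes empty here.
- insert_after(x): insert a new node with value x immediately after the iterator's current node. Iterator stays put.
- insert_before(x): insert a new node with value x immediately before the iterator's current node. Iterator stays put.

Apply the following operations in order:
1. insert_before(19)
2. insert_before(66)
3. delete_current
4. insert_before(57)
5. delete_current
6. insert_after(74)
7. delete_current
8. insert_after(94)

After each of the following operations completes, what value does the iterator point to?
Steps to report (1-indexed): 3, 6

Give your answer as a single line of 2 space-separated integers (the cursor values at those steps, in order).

Answer: 8 1

Derivation:
After 1 (insert_before(19)): list=[19, 6, 8, 1, 9, 7, 3, 5] cursor@6
After 2 (insert_before(66)): list=[19, 66, 6, 8, 1, 9, 7, 3, 5] cursor@6
After 3 (delete_current): list=[19, 66, 8, 1, 9, 7, 3, 5] cursor@8
After 4 (insert_before(57)): list=[19, 66, 57, 8, 1, 9, 7, 3, 5] cursor@8
After 5 (delete_current): list=[19, 66, 57, 1, 9, 7, 3, 5] cursor@1
After 6 (insert_after(74)): list=[19, 66, 57, 1, 74, 9, 7, 3, 5] cursor@1
After 7 (delete_current): list=[19, 66, 57, 74, 9, 7, 3, 5] cursor@74
After 8 (insert_after(94)): list=[19, 66, 57, 74, 94, 9, 7, 3, 5] cursor@74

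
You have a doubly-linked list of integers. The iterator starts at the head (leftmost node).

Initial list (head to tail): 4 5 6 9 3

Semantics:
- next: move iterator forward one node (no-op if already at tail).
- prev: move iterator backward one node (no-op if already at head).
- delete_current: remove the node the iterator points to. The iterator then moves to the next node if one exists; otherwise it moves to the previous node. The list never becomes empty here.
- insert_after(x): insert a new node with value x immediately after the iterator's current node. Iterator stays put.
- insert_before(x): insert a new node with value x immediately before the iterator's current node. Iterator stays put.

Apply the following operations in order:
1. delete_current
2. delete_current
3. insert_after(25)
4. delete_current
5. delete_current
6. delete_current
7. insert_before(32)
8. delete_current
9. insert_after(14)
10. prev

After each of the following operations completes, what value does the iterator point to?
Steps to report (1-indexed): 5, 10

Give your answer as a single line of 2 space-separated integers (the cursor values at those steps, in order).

Answer: 9 32

Derivation:
After 1 (delete_current): list=[5, 6, 9, 3] cursor@5
After 2 (delete_current): list=[6, 9, 3] cursor@6
After 3 (insert_after(25)): list=[6, 25, 9, 3] cursor@6
After 4 (delete_current): list=[25, 9, 3] cursor@25
After 5 (delete_current): list=[9, 3] cursor@9
After 6 (delete_current): list=[3] cursor@3
After 7 (insert_before(32)): list=[32, 3] cursor@3
After 8 (delete_current): list=[32] cursor@32
After 9 (insert_after(14)): list=[32, 14] cursor@32
After 10 (prev): list=[32, 14] cursor@32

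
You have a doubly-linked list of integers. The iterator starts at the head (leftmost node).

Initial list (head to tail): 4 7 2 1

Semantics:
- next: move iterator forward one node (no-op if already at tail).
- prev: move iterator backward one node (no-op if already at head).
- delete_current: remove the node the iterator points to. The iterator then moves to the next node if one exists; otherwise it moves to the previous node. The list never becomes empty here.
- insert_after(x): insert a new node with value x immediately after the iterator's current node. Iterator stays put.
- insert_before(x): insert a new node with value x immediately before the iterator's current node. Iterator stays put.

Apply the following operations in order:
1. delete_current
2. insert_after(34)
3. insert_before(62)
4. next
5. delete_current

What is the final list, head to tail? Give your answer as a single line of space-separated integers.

After 1 (delete_current): list=[7, 2, 1] cursor@7
After 2 (insert_after(34)): list=[7, 34, 2, 1] cursor@7
After 3 (insert_before(62)): list=[62, 7, 34, 2, 1] cursor@7
After 4 (next): list=[62, 7, 34, 2, 1] cursor@34
After 5 (delete_current): list=[62, 7, 2, 1] cursor@2

Answer: 62 7 2 1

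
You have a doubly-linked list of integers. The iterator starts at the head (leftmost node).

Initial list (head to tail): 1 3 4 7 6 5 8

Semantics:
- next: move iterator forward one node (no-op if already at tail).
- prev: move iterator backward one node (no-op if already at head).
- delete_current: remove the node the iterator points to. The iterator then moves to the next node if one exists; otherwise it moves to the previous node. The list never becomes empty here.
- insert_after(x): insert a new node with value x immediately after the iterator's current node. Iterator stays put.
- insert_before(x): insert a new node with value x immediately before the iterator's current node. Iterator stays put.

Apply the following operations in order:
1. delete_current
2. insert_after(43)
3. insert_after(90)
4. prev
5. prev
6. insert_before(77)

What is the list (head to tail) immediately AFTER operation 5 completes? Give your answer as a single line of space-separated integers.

After 1 (delete_current): list=[3, 4, 7, 6, 5, 8] cursor@3
After 2 (insert_after(43)): list=[3, 43, 4, 7, 6, 5, 8] cursor@3
After 3 (insert_after(90)): list=[3, 90, 43, 4, 7, 6, 5, 8] cursor@3
After 4 (prev): list=[3, 90, 43, 4, 7, 6, 5, 8] cursor@3
After 5 (prev): list=[3, 90, 43, 4, 7, 6, 5, 8] cursor@3

Answer: 3 90 43 4 7 6 5 8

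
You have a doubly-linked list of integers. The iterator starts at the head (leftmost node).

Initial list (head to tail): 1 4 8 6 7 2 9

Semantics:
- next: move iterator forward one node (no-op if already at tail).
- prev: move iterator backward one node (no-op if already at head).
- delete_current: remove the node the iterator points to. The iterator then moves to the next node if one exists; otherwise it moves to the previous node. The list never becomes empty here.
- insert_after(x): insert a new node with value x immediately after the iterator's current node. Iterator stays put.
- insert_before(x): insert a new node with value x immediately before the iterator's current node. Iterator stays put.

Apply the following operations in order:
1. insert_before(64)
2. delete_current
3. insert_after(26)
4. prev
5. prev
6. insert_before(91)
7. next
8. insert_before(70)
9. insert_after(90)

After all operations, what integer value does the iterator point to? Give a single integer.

Answer: 4

Derivation:
After 1 (insert_before(64)): list=[64, 1, 4, 8, 6, 7, 2, 9] cursor@1
After 2 (delete_current): list=[64, 4, 8, 6, 7, 2, 9] cursor@4
After 3 (insert_after(26)): list=[64, 4, 26, 8, 6, 7, 2, 9] cursor@4
After 4 (prev): list=[64, 4, 26, 8, 6, 7, 2, 9] cursor@64
After 5 (prev): list=[64, 4, 26, 8, 6, 7, 2, 9] cursor@64
After 6 (insert_before(91)): list=[91, 64, 4, 26, 8, 6, 7, 2, 9] cursor@64
After 7 (next): list=[91, 64, 4, 26, 8, 6, 7, 2, 9] cursor@4
After 8 (insert_before(70)): list=[91, 64, 70, 4, 26, 8, 6, 7, 2, 9] cursor@4
After 9 (insert_after(90)): list=[91, 64, 70, 4, 90, 26, 8, 6, 7, 2, 9] cursor@4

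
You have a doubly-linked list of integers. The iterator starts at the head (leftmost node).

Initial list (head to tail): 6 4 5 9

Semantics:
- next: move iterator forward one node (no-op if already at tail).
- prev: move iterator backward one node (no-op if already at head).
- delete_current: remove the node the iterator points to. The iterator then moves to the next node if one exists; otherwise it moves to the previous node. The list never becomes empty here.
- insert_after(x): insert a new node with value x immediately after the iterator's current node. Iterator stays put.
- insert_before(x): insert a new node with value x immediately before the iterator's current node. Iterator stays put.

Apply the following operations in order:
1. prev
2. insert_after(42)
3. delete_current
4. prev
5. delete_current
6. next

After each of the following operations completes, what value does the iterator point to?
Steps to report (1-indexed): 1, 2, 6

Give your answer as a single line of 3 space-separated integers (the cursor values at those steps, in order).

After 1 (prev): list=[6, 4, 5, 9] cursor@6
After 2 (insert_after(42)): list=[6, 42, 4, 5, 9] cursor@6
After 3 (delete_current): list=[42, 4, 5, 9] cursor@42
After 4 (prev): list=[42, 4, 5, 9] cursor@42
After 5 (delete_current): list=[4, 5, 9] cursor@4
After 6 (next): list=[4, 5, 9] cursor@5

Answer: 6 6 5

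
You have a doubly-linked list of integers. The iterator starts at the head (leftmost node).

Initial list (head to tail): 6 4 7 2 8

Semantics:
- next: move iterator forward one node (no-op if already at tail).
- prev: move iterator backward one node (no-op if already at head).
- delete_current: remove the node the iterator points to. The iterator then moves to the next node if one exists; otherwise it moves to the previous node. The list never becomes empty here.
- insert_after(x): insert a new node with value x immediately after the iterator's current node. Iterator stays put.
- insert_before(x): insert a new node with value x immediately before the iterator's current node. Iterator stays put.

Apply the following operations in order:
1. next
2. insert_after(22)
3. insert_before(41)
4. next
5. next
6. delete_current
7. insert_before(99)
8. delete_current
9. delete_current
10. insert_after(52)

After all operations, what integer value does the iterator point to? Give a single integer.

Answer: 99

Derivation:
After 1 (next): list=[6, 4, 7, 2, 8] cursor@4
After 2 (insert_after(22)): list=[6, 4, 22, 7, 2, 8] cursor@4
After 3 (insert_before(41)): list=[6, 41, 4, 22, 7, 2, 8] cursor@4
After 4 (next): list=[6, 41, 4, 22, 7, 2, 8] cursor@22
After 5 (next): list=[6, 41, 4, 22, 7, 2, 8] cursor@7
After 6 (delete_current): list=[6, 41, 4, 22, 2, 8] cursor@2
After 7 (insert_before(99)): list=[6, 41, 4, 22, 99, 2, 8] cursor@2
After 8 (delete_current): list=[6, 41, 4, 22, 99, 8] cursor@8
After 9 (delete_current): list=[6, 41, 4, 22, 99] cursor@99
After 10 (insert_after(52)): list=[6, 41, 4, 22, 99, 52] cursor@99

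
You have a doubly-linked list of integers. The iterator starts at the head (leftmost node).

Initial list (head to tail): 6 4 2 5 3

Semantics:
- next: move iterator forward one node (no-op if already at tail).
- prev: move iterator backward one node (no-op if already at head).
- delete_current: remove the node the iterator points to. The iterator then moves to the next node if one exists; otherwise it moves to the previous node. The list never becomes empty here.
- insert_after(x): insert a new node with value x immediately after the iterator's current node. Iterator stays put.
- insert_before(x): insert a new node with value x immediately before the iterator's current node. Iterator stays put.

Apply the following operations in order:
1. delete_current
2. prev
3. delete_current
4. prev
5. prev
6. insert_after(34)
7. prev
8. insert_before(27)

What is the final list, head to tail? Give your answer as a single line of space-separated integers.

After 1 (delete_current): list=[4, 2, 5, 3] cursor@4
After 2 (prev): list=[4, 2, 5, 3] cursor@4
After 3 (delete_current): list=[2, 5, 3] cursor@2
After 4 (prev): list=[2, 5, 3] cursor@2
After 5 (prev): list=[2, 5, 3] cursor@2
After 6 (insert_after(34)): list=[2, 34, 5, 3] cursor@2
After 7 (prev): list=[2, 34, 5, 3] cursor@2
After 8 (insert_before(27)): list=[27, 2, 34, 5, 3] cursor@2

Answer: 27 2 34 5 3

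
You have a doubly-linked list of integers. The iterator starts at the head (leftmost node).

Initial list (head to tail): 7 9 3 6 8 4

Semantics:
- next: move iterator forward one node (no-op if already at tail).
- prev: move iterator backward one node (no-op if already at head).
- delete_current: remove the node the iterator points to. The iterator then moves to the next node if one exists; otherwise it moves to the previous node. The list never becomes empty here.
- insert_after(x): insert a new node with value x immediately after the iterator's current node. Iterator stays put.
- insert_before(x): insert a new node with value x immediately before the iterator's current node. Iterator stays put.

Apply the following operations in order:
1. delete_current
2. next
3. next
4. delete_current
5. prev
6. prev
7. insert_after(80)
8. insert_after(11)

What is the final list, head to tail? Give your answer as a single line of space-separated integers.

After 1 (delete_current): list=[9, 3, 6, 8, 4] cursor@9
After 2 (next): list=[9, 3, 6, 8, 4] cursor@3
After 3 (next): list=[9, 3, 6, 8, 4] cursor@6
After 4 (delete_current): list=[9, 3, 8, 4] cursor@8
After 5 (prev): list=[9, 3, 8, 4] cursor@3
After 6 (prev): list=[9, 3, 8, 4] cursor@9
After 7 (insert_after(80)): list=[9, 80, 3, 8, 4] cursor@9
After 8 (insert_after(11)): list=[9, 11, 80, 3, 8, 4] cursor@9

Answer: 9 11 80 3 8 4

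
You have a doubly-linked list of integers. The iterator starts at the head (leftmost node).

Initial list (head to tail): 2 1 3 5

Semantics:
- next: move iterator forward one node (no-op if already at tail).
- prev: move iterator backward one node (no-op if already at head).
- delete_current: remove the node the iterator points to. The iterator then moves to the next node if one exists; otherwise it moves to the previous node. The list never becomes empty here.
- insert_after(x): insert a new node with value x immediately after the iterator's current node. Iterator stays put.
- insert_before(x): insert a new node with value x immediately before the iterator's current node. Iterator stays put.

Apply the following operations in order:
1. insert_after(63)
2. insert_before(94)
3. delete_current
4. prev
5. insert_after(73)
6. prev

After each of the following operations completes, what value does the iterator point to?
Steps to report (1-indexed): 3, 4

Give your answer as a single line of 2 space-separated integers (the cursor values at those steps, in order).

After 1 (insert_after(63)): list=[2, 63, 1, 3, 5] cursor@2
After 2 (insert_before(94)): list=[94, 2, 63, 1, 3, 5] cursor@2
After 3 (delete_current): list=[94, 63, 1, 3, 5] cursor@63
After 4 (prev): list=[94, 63, 1, 3, 5] cursor@94
After 5 (insert_after(73)): list=[94, 73, 63, 1, 3, 5] cursor@94
After 6 (prev): list=[94, 73, 63, 1, 3, 5] cursor@94

Answer: 63 94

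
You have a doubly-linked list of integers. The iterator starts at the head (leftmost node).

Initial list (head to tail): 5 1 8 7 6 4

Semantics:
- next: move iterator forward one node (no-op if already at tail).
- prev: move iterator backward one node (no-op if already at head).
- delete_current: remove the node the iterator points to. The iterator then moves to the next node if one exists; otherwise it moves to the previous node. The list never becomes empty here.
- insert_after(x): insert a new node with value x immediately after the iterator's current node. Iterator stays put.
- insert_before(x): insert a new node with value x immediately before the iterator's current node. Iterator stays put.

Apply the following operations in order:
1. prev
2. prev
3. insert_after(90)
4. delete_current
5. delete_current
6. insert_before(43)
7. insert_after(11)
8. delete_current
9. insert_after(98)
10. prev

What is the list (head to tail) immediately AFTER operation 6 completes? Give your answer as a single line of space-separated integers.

After 1 (prev): list=[5, 1, 8, 7, 6, 4] cursor@5
After 2 (prev): list=[5, 1, 8, 7, 6, 4] cursor@5
After 3 (insert_after(90)): list=[5, 90, 1, 8, 7, 6, 4] cursor@5
After 4 (delete_current): list=[90, 1, 8, 7, 6, 4] cursor@90
After 5 (delete_current): list=[1, 8, 7, 6, 4] cursor@1
After 6 (insert_before(43)): list=[43, 1, 8, 7, 6, 4] cursor@1

Answer: 43 1 8 7 6 4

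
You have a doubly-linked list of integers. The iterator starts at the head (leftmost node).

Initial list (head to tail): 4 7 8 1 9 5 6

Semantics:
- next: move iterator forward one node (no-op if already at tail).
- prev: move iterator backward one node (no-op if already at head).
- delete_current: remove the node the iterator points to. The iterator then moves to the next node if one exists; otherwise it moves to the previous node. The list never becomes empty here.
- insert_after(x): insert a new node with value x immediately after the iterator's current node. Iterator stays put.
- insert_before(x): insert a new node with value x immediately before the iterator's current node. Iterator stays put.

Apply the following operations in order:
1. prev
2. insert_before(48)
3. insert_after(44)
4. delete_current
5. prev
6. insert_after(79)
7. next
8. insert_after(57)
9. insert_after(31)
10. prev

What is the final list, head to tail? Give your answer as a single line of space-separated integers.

After 1 (prev): list=[4, 7, 8, 1, 9, 5, 6] cursor@4
After 2 (insert_before(48)): list=[48, 4, 7, 8, 1, 9, 5, 6] cursor@4
After 3 (insert_after(44)): list=[48, 4, 44, 7, 8, 1, 9, 5, 6] cursor@4
After 4 (delete_current): list=[48, 44, 7, 8, 1, 9, 5, 6] cursor@44
After 5 (prev): list=[48, 44, 7, 8, 1, 9, 5, 6] cursor@48
After 6 (insert_after(79)): list=[48, 79, 44, 7, 8, 1, 9, 5, 6] cursor@48
After 7 (next): list=[48, 79, 44, 7, 8, 1, 9, 5, 6] cursor@79
After 8 (insert_after(57)): list=[48, 79, 57, 44, 7, 8, 1, 9, 5, 6] cursor@79
After 9 (insert_after(31)): list=[48, 79, 31, 57, 44, 7, 8, 1, 9, 5, 6] cursor@79
After 10 (prev): list=[48, 79, 31, 57, 44, 7, 8, 1, 9, 5, 6] cursor@48

Answer: 48 79 31 57 44 7 8 1 9 5 6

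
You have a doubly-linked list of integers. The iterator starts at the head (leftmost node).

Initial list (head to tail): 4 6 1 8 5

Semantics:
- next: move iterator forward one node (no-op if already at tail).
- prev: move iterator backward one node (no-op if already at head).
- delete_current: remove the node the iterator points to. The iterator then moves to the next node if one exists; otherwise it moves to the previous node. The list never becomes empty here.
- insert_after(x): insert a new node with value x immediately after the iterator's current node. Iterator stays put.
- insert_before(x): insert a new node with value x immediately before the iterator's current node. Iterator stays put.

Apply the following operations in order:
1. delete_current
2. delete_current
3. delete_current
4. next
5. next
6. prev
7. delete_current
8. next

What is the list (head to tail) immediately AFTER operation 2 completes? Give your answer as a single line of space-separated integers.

After 1 (delete_current): list=[6, 1, 8, 5] cursor@6
After 2 (delete_current): list=[1, 8, 5] cursor@1

Answer: 1 8 5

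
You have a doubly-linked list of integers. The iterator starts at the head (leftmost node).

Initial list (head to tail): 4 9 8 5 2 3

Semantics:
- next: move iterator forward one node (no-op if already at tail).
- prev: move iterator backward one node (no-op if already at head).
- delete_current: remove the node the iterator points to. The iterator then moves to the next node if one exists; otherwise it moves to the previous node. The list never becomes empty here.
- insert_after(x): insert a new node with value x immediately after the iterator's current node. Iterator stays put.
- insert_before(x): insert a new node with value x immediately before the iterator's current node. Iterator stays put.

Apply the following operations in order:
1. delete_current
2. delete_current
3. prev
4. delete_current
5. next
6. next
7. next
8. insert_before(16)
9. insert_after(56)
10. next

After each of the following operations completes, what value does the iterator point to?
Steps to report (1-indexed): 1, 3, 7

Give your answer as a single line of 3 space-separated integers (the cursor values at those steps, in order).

Answer: 9 8 3

Derivation:
After 1 (delete_current): list=[9, 8, 5, 2, 3] cursor@9
After 2 (delete_current): list=[8, 5, 2, 3] cursor@8
After 3 (prev): list=[8, 5, 2, 3] cursor@8
After 4 (delete_current): list=[5, 2, 3] cursor@5
After 5 (next): list=[5, 2, 3] cursor@2
After 6 (next): list=[5, 2, 3] cursor@3
After 7 (next): list=[5, 2, 3] cursor@3
After 8 (insert_before(16)): list=[5, 2, 16, 3] cursor@3
After 9 (insert_after(56)): list=[5, 2, 16, 3, 56] cursor@3
After 10 (next): list=[5, 2, 16, 3, 56] cursor@56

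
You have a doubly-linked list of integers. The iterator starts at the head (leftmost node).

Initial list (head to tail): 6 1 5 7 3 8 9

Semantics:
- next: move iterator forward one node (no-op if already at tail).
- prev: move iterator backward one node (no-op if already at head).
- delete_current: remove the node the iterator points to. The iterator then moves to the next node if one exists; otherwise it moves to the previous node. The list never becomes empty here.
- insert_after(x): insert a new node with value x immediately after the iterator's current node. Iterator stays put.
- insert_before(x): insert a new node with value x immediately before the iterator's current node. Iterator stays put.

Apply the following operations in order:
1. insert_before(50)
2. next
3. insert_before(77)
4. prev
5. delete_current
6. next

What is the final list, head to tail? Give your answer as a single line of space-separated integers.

Answer: 50 6 1 5 7 3 8 9

Derivation:
After 1 (insert_before(50)): list=[50, 6, 1, 5, 7, 3, 8, 9] cursor@6
After 2 (next): list=[50, 6, 1, 5, 7, 3, 8, 9] cursor@1
After 3 (insert_before(77)): list=[50, 6, 77, 1, 5, 7, 3, 8, 9] cursor@1
After 4 (prev): list=[50, 6, 77, 1, 5, 7, 3, 8, 9] cursor@77
After 5 (delete_current): list=[50, 6, 1, 5, 7, 3, 8, 9] cursor@1
After 6 (next): list=[50, 6, 1, 5, 7, 3, 8, 9] cursor@5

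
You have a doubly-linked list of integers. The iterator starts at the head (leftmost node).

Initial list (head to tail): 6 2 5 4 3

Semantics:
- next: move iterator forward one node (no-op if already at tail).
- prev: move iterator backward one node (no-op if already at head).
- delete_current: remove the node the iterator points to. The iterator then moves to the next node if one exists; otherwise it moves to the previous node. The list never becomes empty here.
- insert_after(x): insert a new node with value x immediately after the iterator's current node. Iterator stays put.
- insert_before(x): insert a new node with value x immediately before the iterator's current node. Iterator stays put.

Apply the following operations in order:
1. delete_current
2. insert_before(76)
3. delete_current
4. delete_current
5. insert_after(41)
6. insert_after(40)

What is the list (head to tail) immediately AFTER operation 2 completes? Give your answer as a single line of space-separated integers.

Answer: 76 2 5 4 3

Derivation:
After 1 (delete_current): list=[2, 5, 4, 3] cursor@2
After 2 (insert_before(76)): list=[76, 2, 5, 4, 3] cursor@2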